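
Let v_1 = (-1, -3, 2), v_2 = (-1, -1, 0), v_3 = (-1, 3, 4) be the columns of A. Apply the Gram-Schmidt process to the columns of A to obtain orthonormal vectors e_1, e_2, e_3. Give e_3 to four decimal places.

e_3 = (-0.5774, 0.5774, 0.5774)

v_1 = (-1, -3, 2); ‖v_1‖ = 3.7417, so e_1 = (-0.2673, -0.8018, 0.5345).
e_1·v_2 = (-0.2673)·(-1) + (-0.8018)·(-1) + 0.5345·0 = 1.0690.
u_2 = v_2 − 1.0690·e_1 = (-0.7143, -0.1429, -0.5714).
‖u_2‖ = 0.9258, so e_2 = (-0.7715, -0.1543, -0.6172).
e_1·v_3 = (-0.2673)·(-1) + (-0.8018)·3 + 0.5345·4 = 0.0000; e_2·v_3 = (-0.7715)·(-1) + (-0.1543)·3 + (-0.6172)·4 = -2.1602.
u_3 = v_3 + 0.0000·e_1 + 2.1602·e_2 = (-2.6667, 2.6667, 2.6667).
‖u_3‖ = 4.6188, so e_3 = (-0.5774, 0.5774, 0.5774).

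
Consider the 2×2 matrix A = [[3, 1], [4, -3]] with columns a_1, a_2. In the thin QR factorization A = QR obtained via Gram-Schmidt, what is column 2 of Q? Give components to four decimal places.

e_2 = (0.8000, -0.6000)

e_1 = a_1/‖a_1‖ = (3, 4)/5.0000 = (0.6000, 0.8000).
r_{12} = e_1·a_2 = -1.8000.
u_2 = a_2 + 1.8000·e_1 = (2.0800, -1.5600).
‖u_2‖ = 2.6000, so e_2 = (0.8000, -0.6000).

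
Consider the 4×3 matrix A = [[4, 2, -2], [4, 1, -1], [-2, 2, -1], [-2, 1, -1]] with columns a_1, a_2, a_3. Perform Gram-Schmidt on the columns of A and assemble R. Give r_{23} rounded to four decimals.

r_{23} = -2.2542

a_1 = (4, 4, -2, -2); ‖a_1‖ = 6.3246, so q_1 = (0.6325, 0.6325, -0.3162, -0.3162).
q_1·a_2 = 0.6325·2 + 0.6325·1 + (-0.3162)·2 + (-0.3162)·1 = 0.9487.
u_2 = a_2 − 0.9487·q_1 = (1.4000, 0.4000, 2.3000, 1.3000).
‖u_2‖ = 3.0166, so q_2 = (0.4641, 0.1326, 0.7624, 0.4309).
r_{23} = q_2·a_3 = -2.2542.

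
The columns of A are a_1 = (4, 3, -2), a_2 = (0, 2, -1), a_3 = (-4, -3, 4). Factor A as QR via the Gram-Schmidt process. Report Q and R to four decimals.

a_1 = (4, 3, -2); ‖a_1‖ = 5.3852, so q_1 = (0.7428, 0.5571, -0.3714).
q_1·a_2 = 0.7428·0 + 0.5571·2 + (-0.3714)·(-1) = 1.4856.
u_2 = a_2 − 1.4856·q_1 = (-1.1034, 1.1724, -0.4483).
‖u_2‖ = 1.6713, so q_2 = (-0.6603, 0.7015, -0.2682).
q_1·a_3 = 0.7428·(-4) + 0.5571·(-3) + (-0.3714)·4 = -6.1279; q_2·a_3 = (-0.6603)·(-4) + 0.7015·(-3) + (-0.2682)·4 = -0.5365.
u_3 = a_3 + 6.1279·q_1 + 0.5365·q_2 = (0.1975, 0.7901, 1.5802).
‖u_3‖ = 1.7778, so q_3 = (0.1111, 0.4444, 0.8889).

Q = [[0.7428, -0.6603, 0.1111], [0.5571, 0.7015, 0.4444], [-0.3714, -0.2682, 0.8889]], R = [[5.3852, 1.4856, -6.1279], [0.0000, 1.6713, -0.5365], [0.0000, 0.0000, 1.7778]]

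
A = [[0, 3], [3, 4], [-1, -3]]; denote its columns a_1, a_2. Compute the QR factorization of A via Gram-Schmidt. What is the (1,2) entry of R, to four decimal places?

r_{12} = 4.7434

a_1 = (0, 3, -1); ‖a_1‖ = 3.1623, so q_1 = (0.0000, 0.9487, -0.3162).
r_{12} = q_1·a_2 = 4.7434.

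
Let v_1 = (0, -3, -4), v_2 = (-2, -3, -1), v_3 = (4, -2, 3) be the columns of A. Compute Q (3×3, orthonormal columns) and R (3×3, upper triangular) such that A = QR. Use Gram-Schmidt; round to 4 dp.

e_1 = v_1/‖v_1‖ = (0, -3, -4)/5.0000 = (0.0000, -0.6000, -0.8000).
r_{12} = e_1·v_2 = 2.6000.
u_2 = v_2 − 2.6000·e_1 = (-2.0000, -1.4400, 1.0800).
‖u_2‖ = 2.6907, so e_2 = (-0.7433, -0.5352, 0.4014).
r_{13} = e_1·v_3 = -1.2000; r_{23} = e_2·v_3 = -0.6987.
u_3 = v_3 + 1.2000·e_1 + 0.6987·e_2 = (3.4807, -3.0939, 2.3204).
‖u_3‖ = 5.2031, so e_3 = (0.6690, -0.5946, 0.4460).

Q = [[0.0000, -0.7433, 0.6690], [-0.6000, -0.5352, -0.5946], [-0.8000, 0.4014, 0.4460]], R = [[5.0000, 2.6000, -1.2000], [0.0000, 2.6907, -0.6987], [0.0000, 0.0000, 5.2031]]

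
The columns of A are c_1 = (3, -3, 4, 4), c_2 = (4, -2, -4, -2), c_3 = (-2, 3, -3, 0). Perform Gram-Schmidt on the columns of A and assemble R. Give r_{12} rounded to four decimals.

r_{12} = -0.8485

q_1 = c_1/‖c_1‖ = (3, -3, 4, 4)/7.0711 = (0.4243, -0.4243, 0.5657, 0.5657).
r_{12} = q_1·c_2 = -0.8485.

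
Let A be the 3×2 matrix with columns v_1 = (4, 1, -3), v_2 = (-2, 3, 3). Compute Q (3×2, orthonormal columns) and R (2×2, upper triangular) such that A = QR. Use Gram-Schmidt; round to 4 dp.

v_1 = (4, 1, -3); ‖v_1‖ = 5.0990, so e_1 = (0.7845, 0.1961, -0.5883).
e_1·v_2 = 0.7845·(-2) + 0.1961·3 + (-0.5883)·3 = -2.7456.
u_2 = v_2 + 2.7456·e_1 = (0.1538, 3.5385, 1.3846).
‖u_2‖ = 3.8028, so e_2 = (0.0405, 0.9305, 0.3641).

Q = [[0.7845, 0.0405], [0.1961, 0.9305], [-0.5883, 0.3641]], R = [[5.0990, -2.7456], [0.0000, 3.8028]]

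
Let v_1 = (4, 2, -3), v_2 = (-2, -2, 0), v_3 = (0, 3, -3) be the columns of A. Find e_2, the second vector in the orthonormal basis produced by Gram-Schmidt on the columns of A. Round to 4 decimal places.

e_2 = (-0.1980, -0.6730, -0.7126)

e_1 = v_1/‖v_1‖ = (4, 2, -3)/5.3852 = (0.7428, 0.3714, -0.5571).
r_{12} = e_1·v_2 = -2.2283.
u_2 = v_2 + 2.2283·e_1 = (-0.3448, -1.1724, -1.2414).
‖u_2‖ = 1.7420, so e_2 = (-0.1980, -0.6730, -0.7126).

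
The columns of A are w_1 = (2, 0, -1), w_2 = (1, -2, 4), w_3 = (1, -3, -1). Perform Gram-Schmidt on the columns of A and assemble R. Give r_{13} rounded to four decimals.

w_1 = (2, 0, -1); ‖w_1‖ = 2.2361, so e_1 = (0.8944, 0.0000, -0.4472).
r_{13} = e_1·w_3 = 1.3416.

r_{13} = 1.3416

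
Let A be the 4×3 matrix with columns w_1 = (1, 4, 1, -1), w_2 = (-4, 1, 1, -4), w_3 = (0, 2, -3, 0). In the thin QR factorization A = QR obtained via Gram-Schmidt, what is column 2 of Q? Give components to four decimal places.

e_2 = (-0.7457, -0.0092, 0.1289, -0.6536)

w_1 = (1, 4, 1, -1); ‖w_1‖ = 4.3589, so e_1 = (0.2294, 0.9177, 0.2294, -0.2294).
e_1·w_2 = 0.2294·(-4) + 0.9177·1 + 0.2294·1 + (-0.2294)·(-4) = 1.1471.
u_2 = w_2 − 1.1471·e_1 = (-4.2632, -0.0526, 0.7368, -3.7368).
‖u_2‖ = 5.7170, so e_2 = (-0.7457, -0.0092, 0.1289, -0.6536).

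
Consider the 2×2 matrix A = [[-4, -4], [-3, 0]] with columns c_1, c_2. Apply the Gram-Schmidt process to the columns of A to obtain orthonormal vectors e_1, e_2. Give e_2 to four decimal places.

e_1 = c_1/‖c_1‖ = (-4, -3)/5.0000 = (-0.8000, -0.6000).
r_{12} = e_1·c_2 = 3.2000.
u_2 = c_2 − 3.2000·e_1 = (-1.4400, 1.9200).
‖u_2‖ = 2.4000, so e_2 = (-0.6000, 0.8000).

e_2 = (-0.6000, 0.8000)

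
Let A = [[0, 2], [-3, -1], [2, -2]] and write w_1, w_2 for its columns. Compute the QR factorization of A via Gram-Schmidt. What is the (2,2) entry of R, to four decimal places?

r_{22} = 2.9872

w_1 = (0, -3, 2); ‖w_1‖ = 3.6056, so e_1 = (0.0000, -0.8321, 0.5547).
e_1·w_2 = 0.0000·2 + (-0.8321)·(-1) + 0.5547·(-2) = -0.2774.
u_2 = w_2 + 0.2774·e_1 = (2.0000, -1.2308, -1.8462).
r_{22} = ‖u_2‖ = 2.9872.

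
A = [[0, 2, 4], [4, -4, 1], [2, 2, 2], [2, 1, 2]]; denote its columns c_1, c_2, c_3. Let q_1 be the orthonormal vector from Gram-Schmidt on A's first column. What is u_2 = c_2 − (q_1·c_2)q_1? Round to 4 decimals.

u_2 = (2.0000, -2.3333, 2.8333, 1.8333)

q_1 = c_1/‖c_1‖ = (0, 4, 2, 2)/4.8990 = (0.0000, 0.8165, 0.4082, 0.4082).
r_{12} = q_1·c_2 = -2.0412.
u_2 = c_2 + 2.0412·q_1 = (2.0000, -2.3333, 2.8333, 1.8333).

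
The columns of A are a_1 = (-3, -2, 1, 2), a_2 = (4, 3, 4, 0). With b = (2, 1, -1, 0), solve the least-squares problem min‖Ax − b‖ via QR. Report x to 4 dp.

x = (-0.5000, 0.0000)

a_1 = (-3, -2, 1, 2); ‖a_1‖ = 4.2426, so q_1 = (-0.7071, -0.4714, 0.2357, 0.4714).
q_1·a_2 = (-0.7071)·4 + (-0.4714)·3 + 0.2357·4 + 0.4714·0 = -3.2998.
u_2 = a_2 + 3.2998·q_1 = (1.6667, 1.4444, 4.7778, 1.5556).
‖u_2‖ = 5.4874, so q_2 = (0.3037, 0.2632, 0.8707, 0.2835).
Qᵀb = (-2.1213, 0.0000).
Back-substitute: x_2 = 0.0000/5.4874 = 0.0000.
x_1 = (-2.1213 + 3.2998·0.0000)/4.2426 = -0.5000.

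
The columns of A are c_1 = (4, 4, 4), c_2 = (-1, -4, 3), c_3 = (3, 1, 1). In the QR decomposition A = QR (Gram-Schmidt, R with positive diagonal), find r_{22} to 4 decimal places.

q_1 = c_1/‖c_1‖ = (4, 4, 4)/6.9282 = (0.5774, 0.5774, 0.5774).
r_{12} = q_1·c_2 = -1.1547.
u_2 = c_2 + 1.1547·q_1 = (-0.3333, -3.3333, 3.6667).
r_{22} = ‖u_2‖ = 4.9666.

r_{22} = 4.9666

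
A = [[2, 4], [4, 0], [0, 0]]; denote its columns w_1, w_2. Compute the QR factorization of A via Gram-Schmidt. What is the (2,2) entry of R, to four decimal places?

w_1 = (2, 4, 0); ‖w_1‖ = 4.4721, so e_1 = (0.4472, 0.8944, 0.0000).
e_1·w_2 = 0.4472·4 + 0.8944·0 + 0.0000·0 = 1.7889.
u_2 = w_2 − 1.7889·e_1 = (3.2000, -1.6000, 0.0000).
r_{22} = ‖u_2‖ = 3.5777.

r_{22} = 3.5777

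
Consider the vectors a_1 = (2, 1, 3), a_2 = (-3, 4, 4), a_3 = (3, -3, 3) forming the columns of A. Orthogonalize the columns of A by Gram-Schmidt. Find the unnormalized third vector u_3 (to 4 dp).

u_3 = (-1.0127, -2.1519, 1.3924)

a_1 = (2, 1, 3); ‖a_1‖ = 3.7417, so q_1 = (0.5345, 0.2673, 0.8018).
q_1·a_2 = 0.5345·(-3) + 0.2673·4 + 0.8018·4 = 2.6726.
u_2 = a_2 − 2.6726·q_1 = (-4.4286, 3.2857, 1.8571).
‖u_2‖ = 5.8187, so q_2 = (-0.7611, 0.5647, 0.3192).
q_1·a_3 = 0.5345·3 + 0.2673·(-3) + 0.8018·3 = 3.2071; q_2·a_3 = (-0.7611)·3 + 0.5647·(-3) + 0.3192·3 = -3.0198.
u_3 = a_3 − 3.2071·q_1 + 3.0198·q_2 = (-1.0127, -2.1519, 1.3924).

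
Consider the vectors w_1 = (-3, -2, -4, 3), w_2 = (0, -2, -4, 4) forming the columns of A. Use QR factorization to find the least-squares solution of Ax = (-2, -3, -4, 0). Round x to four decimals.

x = (0.8837, -0.1744)

e_1 = w_1/‖w_1‖ = (-3, -2, -4, 3)/6.1644 = (-0.4867, -0.3244, -0.6489, 0.4867).
r_{12} = e_1·w_2 = 5.1911.
u_2 = w_2 − 5.1911·e_1 = (2.5263, -0.3158, -0.6316, 1.4737).
‖u_2‖ = 3.0088, so e_2 = (0.8397, -0.1050, -0.2099, 0.4898).
Qᵀb = (4.5422, -0.5248).
Back-substitute: x_2 = -0.5248/3.0088 = -0.1744.
x_1 = (4.5422 − 5.1911·(-0.1744))/6.1644 = 0.8837.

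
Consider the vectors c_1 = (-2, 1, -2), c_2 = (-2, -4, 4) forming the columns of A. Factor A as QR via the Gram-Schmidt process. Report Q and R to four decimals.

q_1 = c_1/‖c_1‖ = (-2, 1, -2)/3.0000 = (-0.6667, 0.3333, -0.6667).
r_{12} = q_1·c_2 = -2.6667.
u_2 = c_2 + 2.6667·q_1 = (-3.7778, -3.1111, 2.2222).
‖u_2‖ = 5.3748, so q_2 = (-0.7029, -0.5788, 0.4134).

Q = [[-0.6667, -0.7029], [0.3333, -0.5788], [-0.6667, 0.4134]], R = [[3.0000, -2.6667], [0.0000, 5.3748]]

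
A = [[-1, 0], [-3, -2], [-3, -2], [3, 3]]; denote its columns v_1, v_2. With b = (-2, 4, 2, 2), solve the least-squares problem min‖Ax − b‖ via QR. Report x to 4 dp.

v_1 = (-1, -3, -3, 3); ‖v_1‖ = 5.2915, so e_1 = (-0.1890, -0.5669, -0.5669, 0.5669).
e_1·v_2 = (-0.1890)·0 + (-0.5669)·(-2) + (-0.5669)·(-2) + 0.5669·3 = 3.9686.
u_2 = v_2 − 3.9686·e_1 = (0.7500, 0.2500, 0.2500, 0.7500).
‖u_2‖ = 1.1180, so e_2 = (0.6708, 0.2236, 0.2236, 0.6708).
Qᵀb = (-1.8898, 1.3416).
Back-substitute: x_2 = 1.3416/1.1180 = 1.2000.
x_1 = (-1.8898 − 3.9686·1.2000)/5.2915 = -1.2571.

x = (-1.2571, 1.2000)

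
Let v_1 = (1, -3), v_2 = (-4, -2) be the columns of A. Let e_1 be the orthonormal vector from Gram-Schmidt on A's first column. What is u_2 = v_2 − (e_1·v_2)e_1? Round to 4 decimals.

u_2 = (-4.2000, -1.4000)

v_1 = (1, -3); ‖v_1‖ = 3.1623, so e_1 = (0.3162, -0.9487).
e_1·v_2 = 0.3162·(-4) + (-0.9487)·(-2) = 0.6325.
u_2 = v_2 − 0.6325·e_1 = (-4.2000, -1.4000).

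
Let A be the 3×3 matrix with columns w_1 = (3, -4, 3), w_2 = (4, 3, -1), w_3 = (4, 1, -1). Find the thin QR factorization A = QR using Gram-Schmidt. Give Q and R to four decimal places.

Q = [[0.5145, 0.8407, 0.1690], [-0.6860, 0.5218, -0.5071], [0.5145, -0.1449, -0.8452]], R = [[5.8310, -0.5145, 0.8575], [0.0000, 5.0730, 4.0294], [0.0000, 0.0000, 1.0142]]

w_1 = (3, -4, 3); ‖w_1‖ = 5.8310, so q_1 = (0.5145, -0.6860, 0.5145).
q_1·w_2 = 0.5145·4 + (-0.6860)·3 + 0.5145·(-1) = -0.5145.
u_2 = w_2 + 0.5145·q_1 = (4.2647, 2.6471, -0.7353).
‖u_2‖ = 5.0730, so q_2 = (0.8407, 0.5218, -0.1449).
q_1·w_3 = 0.5145·4 + (-0.6860)·1 + 0.5145·(-1) = 0.8575; q_2·w_3 = 0.8407·4 + 0.5218·1 + (-0.1449)·(-1) = 4.0294.
u_3 = w_3 − 0.8575·q_1 − 4.0294·q_2 = (0.1714, -0.5143, -0.8571).
‖u_3‖ = 1.0142, so q_3 = (0.1690, -0.5071, -0.8452).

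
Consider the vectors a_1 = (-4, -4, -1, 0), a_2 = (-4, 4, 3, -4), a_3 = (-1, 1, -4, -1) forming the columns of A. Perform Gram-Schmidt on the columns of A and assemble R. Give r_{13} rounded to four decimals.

a_1 = (-4, -4, -1, 0); ‖a_1‖ = 5.7446, so e_1 = (-0.6963, -0.6963, -0.1741, 0.0000).
r_{13} = e_1·a_3 = 0.6963.

r_{13} = 0.6963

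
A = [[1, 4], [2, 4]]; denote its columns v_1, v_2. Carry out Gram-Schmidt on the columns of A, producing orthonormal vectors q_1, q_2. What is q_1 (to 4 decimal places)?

q_1 = (0.4472, 0.8944)

v_1 = (1, 2); ‖v_1‖ = 2.2361, so q_1 = (0.4472, 0.8944).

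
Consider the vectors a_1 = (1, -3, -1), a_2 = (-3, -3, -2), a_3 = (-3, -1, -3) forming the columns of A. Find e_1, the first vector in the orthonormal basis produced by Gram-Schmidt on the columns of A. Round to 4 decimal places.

a_1 = (1, -3, -1); ‖a_1‖ = 3.3166, so e_1 = (0.3015, -0.9045, -0.3015).

e_1 = (0.3015, -0.9045, -0.3015)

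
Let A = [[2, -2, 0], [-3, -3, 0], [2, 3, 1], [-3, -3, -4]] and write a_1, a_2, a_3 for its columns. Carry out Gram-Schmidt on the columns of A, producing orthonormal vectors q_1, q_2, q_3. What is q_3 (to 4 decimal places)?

q_3 = (-0.0410, 0.6252, -0.1640, -0.7619)

a_1 = (2, -3, 2, -3); ‖a_1‖ = 5.0990, so q_1 = (0.3922, -0.5883, 0.3922, -0.5883).
q_1·a_2 = 0.3922·(-2) + (-0.5883)·(-3) + 0.3922·3 + (-0.5883)·(-3) = 3.9223.
u_2 = a_2 − 3.9223·q_1 = (-3.5385, -0.6923, 1.4615, -0.6923).
‖u_2‖ = 3.9516, so q_2 = (-0.8954, -0.1752, 0.3699, -0.1752).
q_1·a_3 = 0.3922·0 + (-0.5883)·0 + 0.3922·1 + (-0.5883)·(-4) = 2.7456; q_2·a_3 = (-0.8954)·0 + (-0.1752)·0 + 0.3699·1 + (-0.1752)·(-4) = 1.0706.
u_3 = a_3 − 2.7456·q_1 − 1.0706·q_2 = (-0.1182, 1.8030, -0.4729, -2.1970).
‖u_3‖ = 2.8836, so q_3 = (-0.0410, 0.6252, -0.1640, -0.7619).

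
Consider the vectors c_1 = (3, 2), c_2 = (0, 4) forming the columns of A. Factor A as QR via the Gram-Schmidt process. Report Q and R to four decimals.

c_1 = (3, 2); ‖c_1‖ = 3.6056, so e_1 = (0.8321, 0.5547).
e_1·c_2 = 0.8321·0 + 0.5547·4 = 2.2188.
u_2 = c_2 − 2.2188·e_1 = (-1.8462, 2.7692).
‖u_2‖ = 3.3282, so e_2 = (-0.5547, 0.8321).

Q = [[0.8321, -0.5547], [0.5547, 0.8321]], R = [[3.6056, 2.2188], [0.0000, 3.3282]]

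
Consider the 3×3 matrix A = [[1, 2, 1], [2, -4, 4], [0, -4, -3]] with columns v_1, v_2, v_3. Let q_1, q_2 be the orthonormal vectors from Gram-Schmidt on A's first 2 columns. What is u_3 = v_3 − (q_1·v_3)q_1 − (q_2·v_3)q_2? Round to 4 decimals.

v_1 = (1, 2, 0); ‖v_1‖ = 2.2361, so q_1 = (0.4472, 0.8944, 0.0000).
q_1·v_2 = 0.4472·2 + 0.8944·(-4) + 0.0000·(-4) = -2.6833.
u_2 = v_2 + 2.6833·q_1 = (3.2000, -1.6000, -4.0000).
‖u_2‖ = 5.3666, so q_2 = (0.5963, -0.2981, -0.7454).
q_1·v_3 = 0.4472·1 + 0.8944·4 + 0.0000·(-3) = 4.0249; q_2·v_3 = 0.5963·1 + (-0.2981)·4 + (-0.7454)·(-3) = 1.6398.
u_3 = v_3 − 4.0249·q_1 − 1.6398·q_2 = (-1.7778, 0.8889, -1.7778).

u_3 = (-1.7778, 0.8889, -1.7778)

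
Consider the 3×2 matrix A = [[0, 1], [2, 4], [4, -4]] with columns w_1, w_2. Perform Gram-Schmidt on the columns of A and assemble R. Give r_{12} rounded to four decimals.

w_1 = (0, 2, 4); ‖w_1‖ = 4.4721, so e_1 = (0.0000, 0.4472, 0.8944).
r_{12} = e_1·w_2 = -1.7889.

r_{12} = -1.7889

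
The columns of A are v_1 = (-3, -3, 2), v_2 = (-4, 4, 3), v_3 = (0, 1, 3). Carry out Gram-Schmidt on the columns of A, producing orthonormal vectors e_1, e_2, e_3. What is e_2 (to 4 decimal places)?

e_2 = (-0.5071, 0.7680, 0.3912)

v_1 = (-3, -3, 2); ‖v_1‖ = 4.6904, so e_1 = (-0.6396, -0.6396, 0.4264).
e_1·v_2 = (-0.6396)·(-4) + (-0.6396)·4 + 0.4264·3 = 1.2792.
u_2 = v_2 − 1.2792·e_1 = (-3.1818, 4.8182, 2.4545).
‖u_2‖ = 6.2740, so e_2 = (-0.5071, 0.7680, 0.3912).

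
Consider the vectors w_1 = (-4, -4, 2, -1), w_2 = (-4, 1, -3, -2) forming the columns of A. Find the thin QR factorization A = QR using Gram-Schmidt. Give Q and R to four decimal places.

w_1 = (-4, -4, 2, -1); ‖w_1‖ = 6.0828, so e_1 = (-0.6576, -0.6576, 0.3288, -0.1644).
e_1·w_2 = (-0.6576)·(-4) + (-0.6576)·1 + 0.3288·(-3) + (-0.1644)·(-2) = 1.3152.
u_2 = w_2 − 1.3152·e_1 = (-3.1351, 1.8649, -3.4324, -1.7838).
‖u_2‖ = 5.3170, so e_2 = (-0.5896, 0.3507, -0.6456, -0.3355).

Q = [[-0.6576, -0.5896], [-0.6576, 0.3507], [0.3288, -0.6456], [-0.1644, -0.3355]], R = [[6.0828, 1.3152], [0.0000, 5.3170]]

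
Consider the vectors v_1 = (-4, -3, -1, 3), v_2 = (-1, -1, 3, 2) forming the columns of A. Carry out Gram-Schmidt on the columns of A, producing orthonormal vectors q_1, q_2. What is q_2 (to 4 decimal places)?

q_2 = (0.0410, -0.0410, 0.9429, 0.3280)

v_1 = (-4, -3, -1, 3); ‖v_1‖ = 5.9161, so q_1 = (-0.6761, -0.5071, -0.1690, 0.5071).
q_1·v_2 = (-0.6761)·(-1) + (-0.5071)·(-1) + (-0.1690)·3 + 0.5071·2 = 1.6903.
u_2 = v_2 − 1.6903·q_1 = (0.1429, -0.1429, 3.2857, 1.1429).
‖u_2‖ = 3.4847, so q_2 = (0.0410, -0.0410, 0.9429, 0.3280).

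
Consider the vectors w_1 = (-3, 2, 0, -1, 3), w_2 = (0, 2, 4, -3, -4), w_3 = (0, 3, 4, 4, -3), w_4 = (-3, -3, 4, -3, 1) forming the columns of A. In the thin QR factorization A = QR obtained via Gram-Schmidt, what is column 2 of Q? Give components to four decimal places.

w_1 = (-3, 2, 0, -1, 3); ‖w_1‖ = 4.7958, so q_1 = (-0.6255, 0.4170, 0.0000, -0.2085, 0.6255).
q_1·w_2 = (-0.6255)·0 + 0.4170·2 + 0.0000·4 + (-0.2085)·(-3) + 0.6255·(-4) = -1.0426.
u_2 = w_2 + 1.0426·q_1 = (-0.6522, 2.4348, 4.0000, -3.2174, -3.3478).
‖u_2‖ = 6.6267, so q_2 = (-0.0984, 0.3674, 0.6036, -0.4855, -0.5052).

q_2 = (-0.0984, 0.3674, 0.6036, -0.4855, -0.5052)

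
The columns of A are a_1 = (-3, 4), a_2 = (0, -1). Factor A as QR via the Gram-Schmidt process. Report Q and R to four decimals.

a_1 = (-3, 4); ‖a_1‖ = 5.0000, so q_1 = (-0.6000, 0.8000).
q_1·a_2 = (-0.6000)·0 + 0.8000·(-1) = -0.8000.
u_2 = a_2 + 0.8000·q_1 = (-0.4800, -0.3600).
‖u_2‖ = 0.6000, so q_2 = (-0.8000, -0.6000).

Q = [[-0.6000, -0.8000], [0.8000, -0.6000]], R = [[5.0000, -0.8000], [0.0000, 0.6000]]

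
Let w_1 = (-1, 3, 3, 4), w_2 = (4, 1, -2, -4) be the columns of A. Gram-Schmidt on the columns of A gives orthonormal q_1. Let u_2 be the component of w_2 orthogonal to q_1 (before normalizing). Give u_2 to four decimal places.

w_1 = (-1, 3, 3, 4); ‖w_1‖ = 5.9161, so q_1 = (-0.1690, 0.5071, 0.5071, 0.6761).
q_1·w_2 = (-0.1690)·4 + 0.5071·1 + 0.5071·(-2) + 0.6761·(-4) = -3.8877.
u_2 = w_2 + 3.8877·q_1 = (3.3429, 2.9714, -0.0286, -1.3714).

u_2 = (3.3429, 2.9714, -0.0286, -1.3714)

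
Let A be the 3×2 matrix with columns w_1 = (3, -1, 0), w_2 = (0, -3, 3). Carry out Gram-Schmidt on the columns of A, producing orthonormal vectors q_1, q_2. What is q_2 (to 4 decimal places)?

w_1 = (3, -1, 0); ‖w_1‖ = 3.1623, so q_1 = (0.9487, -0.3162, 0.0000).
q_1·w_2 = 0.9487·0 + (-0.3162)·(-3) + 0.0000·3 = 0.9487.
u_2 = w_2 − 0.9487·q_1 = (-0.9000, -2.7000, 3.0000).
‖u_2‖ = 4.1352, so q_2 = (-0.2176, -0.6529, 0.7255).

q_2 = (-0.2176, -0.6529, 0.7255)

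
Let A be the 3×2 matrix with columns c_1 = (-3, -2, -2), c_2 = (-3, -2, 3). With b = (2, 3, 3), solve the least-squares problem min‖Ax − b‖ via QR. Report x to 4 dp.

x = (-1.1538, 0.2308)

e_1 = c_1/‖c_1‖ = (-3, -2, -2)/4.1231 = (-0.7276, -0.4851, -0.4851).
r_{12} = e_1·c_2 = 1.6977.
u_2 = c_2 − 1.6977·e_1 = (-1.7647, -1.1765, 3.8235).
‖u_2‖ = 4.3724, so e_2 = (-0.4036, -0.2691, 0.8745).
Qᵀb = (-4.3656, 1.0090).
Back-substitute: x_2 = 1.0090/4.3724 = 0.2308.
x_1 = (-4.3656 − 1.6977·0.2308)/4.1231 = -1.1538.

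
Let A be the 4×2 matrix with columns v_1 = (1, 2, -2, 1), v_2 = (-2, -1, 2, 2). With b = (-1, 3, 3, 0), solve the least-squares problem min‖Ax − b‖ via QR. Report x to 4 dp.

v_1 = (1, 2, -2, 1); ‖v_1‖ = 3.1623, so e_1 = (0.3162, 0.6325, -0.6325, 0.3162).
e_1·v_2 = 0.3162·(-2) + 0.6325·(-1) + (-0.6325)·2 + 0.3162·2 = -1.8974.
u_2 = v_2 + 1.8974·e_1 = (-1.4000, 0.2000, 0.8000, 2.6000).
‖u_2‖ = 3.0659, so e_2 = (-0.4566, 0.0652, 0.2609, 0.8480).
Qᵀb = (-0.3162, 1.4351).
Back-substitute: x_2 = 1.4351/3.0659 = 0.4681.
x_1 = (-0.3162 + 1.8974·0.4681)/3.1623 = 0.1809.

x = (0.1809, 0.4681)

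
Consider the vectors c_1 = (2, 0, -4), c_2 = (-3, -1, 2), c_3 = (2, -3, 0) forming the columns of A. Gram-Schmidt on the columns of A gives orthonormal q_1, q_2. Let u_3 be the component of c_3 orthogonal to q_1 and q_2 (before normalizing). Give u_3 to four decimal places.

q_1 = c_1/‖c_1‖ = (2, 0, -4)/4.4721 = (0.4472, 0.0000, -0.8944).
r_{12} = q_1·c_2 = -3.1305.
u_2 = c_2 + 3.1305·q_1 = (-1.6000, -1.0000, -0.8000).
‖u_2‖ = 2.0494, so q_2 = (-0.7807, -0.4880, -0.3904).
r_{13} = q_1·c_3 = 0.8944; r_{23} = q_2·c_3 = -0.0976.
u_3 = c_3 − 0.8944·q_1 + 0.0976·q_2 = (1.5238, -3.0476, 0.7619).

u_3 = (1.5238, -3.0476, 0.7619)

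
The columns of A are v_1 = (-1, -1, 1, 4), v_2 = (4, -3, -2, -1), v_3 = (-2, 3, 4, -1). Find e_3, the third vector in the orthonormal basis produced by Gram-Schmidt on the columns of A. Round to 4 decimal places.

e_3 = (0.4079, -0.0160, 0.9039, -0.1280)

e_1 = v_1/‖v_1‖ = (-1, -1, 1, 4)/4.3589 = (-0.2294, -0.2294, 0.2294, 0.9177).
r_{12} = e_1·v_2 = -1.6059.
u_2 = v_2 + 1.6059·e_1 = (3.6316, -3.3684, -1.6316, 0.4737).
‖u_2‖ = 5.2365, so e_2 = (0.6935, -0.6433, -0.3116, 0.0905).
r_{13} = e_1·v_3 = -0.2294; r_{23} = e_2·v_3 = -4.6536.
u_3 = v_3 + 0.2294·e_1 + 4.6536·e_2 = (1.1747, -0.0461, 2.6027, -0.3685).
‖u_3‖ = 2.8795, so e_3 = (0.4079, -0.0160, 0.9039, -0.1280).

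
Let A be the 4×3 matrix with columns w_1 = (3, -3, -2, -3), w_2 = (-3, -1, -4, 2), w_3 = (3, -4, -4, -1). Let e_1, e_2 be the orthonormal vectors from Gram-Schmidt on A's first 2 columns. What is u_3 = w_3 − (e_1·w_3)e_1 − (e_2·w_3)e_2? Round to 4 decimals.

u_3 = (1.0667, -0.2856, -0.0394, 1.3786)

e_1 = w_1/‖w_1‖ = (3, -3, -2, -3)/5.5678 = (0.5388, -0.5388, -0.3592, -0.5388).
r_{12} = e_1·w_2 = -0.7184.
u_2 = w_2 + 0.7184·e_1 = (-2.6129, -1.3871, -4.2581, 1.6129).
‖u_2‖ = 5.4299, so e_2 = (-0.4812, -0.2555, -0.7842, 0.2970).
r_{13} = e_1·w_3 = 5.7474; r_{23} = e_2·w_3 = 2.4179.
u_3 = w_3 − 5.7474·e_1 − 2.4179·e_2 = (1.0667, -0.2856, -0.0394, 1.3786).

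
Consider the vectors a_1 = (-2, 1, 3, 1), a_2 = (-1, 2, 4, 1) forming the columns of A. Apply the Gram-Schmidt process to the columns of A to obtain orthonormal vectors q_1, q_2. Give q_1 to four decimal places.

q_1 = (-0.5164, 0.2582, 0.7746, 0.2582)

a_1 = (-2, 1, 3, 1); ‖a_1‖ = 3.8730, so q_1 = (-0.5164, 0.2582, 0.7746, 0.2582).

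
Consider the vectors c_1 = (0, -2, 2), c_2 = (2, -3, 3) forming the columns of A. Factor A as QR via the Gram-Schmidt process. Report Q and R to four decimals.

Q = [[0.0000, 1.0000], [-0.7071, 0.0000], [0.7071, 0.0000]], R = [[2.8284, 4.2426], [0.0000, 2.0000]]

c_1 = (0, -2, 2); ‖c_1‖ = 2.8284, so e_1 = (0.0000, -0.7071, 0.7071).
e_1·c_2 = 0.0000·2 + (-0.7071)·(-3) + 0.7071·3 = 4.2426.
u_2 = c_2 − 4.2426·e_1 = (2.0000, 0.0000, 0.0000).
‖u_2‖ = 2.0000, so e_2 = (1.0000, 0.0000, 0.0000).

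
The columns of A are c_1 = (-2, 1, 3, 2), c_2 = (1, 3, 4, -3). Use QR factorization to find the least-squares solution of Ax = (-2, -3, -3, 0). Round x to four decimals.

x = (-0.2048, -0.6162)

q_1 = c_1/‖c_1‖ = (-2, 1, 3, 2)/4.2426 = (-0.4714, 0.2357, 0.7071, 0.4714).
r_{12} = q_1·c_2 = 1.6499.
u_2 = c_2 − 1.6499·q_1 = (1.7778, 2.6111, 2.8333, -3.7778).
‖u_2‖ = 5.6814, so q_2 = (0.3129, 0.4596, 0.4987, -0.6649).
Qᵀb = (-1.8856, -3.5007).
Back-substitute: x_2 = -3.5007/5.6814 = -0.6162.
x_1 = (-1.8856 − 1.6499·(-0.6162))/4.2426 = -0.2048.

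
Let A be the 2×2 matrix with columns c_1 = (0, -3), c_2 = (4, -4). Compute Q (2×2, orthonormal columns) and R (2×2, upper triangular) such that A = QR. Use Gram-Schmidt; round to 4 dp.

Q = [[0.0000, 1.0000], [-1.0000, 0.0000]], R = [[3.0000, 4.0000], [0.0000, 4.0000]]

c_1 = (0, -3); ‖c_1‖ = 3.0000, so q_1 = (0.0000, -1.0000).
q_1·c_2 = 0.0000·4 + (-1.0000)·(-4) = 4.0000.
u_2 = c_2 − 4.0000·q_1 = (4.0000, 0.0000).
‖u_2‖ = 4.0000, so q_2 = (1.0000, 0.0000).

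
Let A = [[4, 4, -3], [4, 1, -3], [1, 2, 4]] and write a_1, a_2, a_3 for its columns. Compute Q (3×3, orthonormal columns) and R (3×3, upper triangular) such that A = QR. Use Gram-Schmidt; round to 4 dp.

Q = [[0.6963, 0.5298, -0.4842], [0.6963, -0.6623, 0.2767], [0.1741, 0.5298, 0.8301]], R = [[5.7446, 3.8297, -3.4816], [0.0000, 2.5166, 2.5166], [0.0000, 0.0000, 3.9428]]

a_1 = (4, 4, 1); ‖a_1‖ = 5.7446, so e_1 = (0.6963, 0.6963, 0.1741).
e_1·a_2 = 0.6963·4 + 0.6963·1 + 0.1741·2 = 3.8297.
u_2 = a_2 − 3.8297·e_1 = (1.3333, -1.6667, 1.3333).
‖u_2‖ = 2.5166, so e_2 = (0.5298, -0.6623, 0.5298).
e_1·a_3 = 0.6963·(-3) + 0.6963·(-3) + 0.1741·4 = -3.4816; e_2·a_3 = 0.5298·(-3) + (-0.6623)·(-3) + 0.5298·4 = 2.5166.
u_3 = a_3 + 3.4816·e_1 − 2.5166·e_2 = (-1.9091, 1.0909, 3.2727).
‖u_3‖ = 3.9428, so e_3 = (-0.4842, 0.2767, 0.8301).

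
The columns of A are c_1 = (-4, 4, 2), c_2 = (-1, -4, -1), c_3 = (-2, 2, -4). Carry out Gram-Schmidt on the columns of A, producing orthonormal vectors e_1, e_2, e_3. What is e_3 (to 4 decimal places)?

e_3 = (-0.1881, 0.2822, -0.9407)

c_1 = (-4, 4, 2); ‖c_1‖ = 6.0000, so e_1 = (-0.6667, 0.6667, 0.3333).
e_1·c_2 = (-0.6667)·(-1) + 0.6667·(-4) + 0.3333·(-1) = -2.3333.
u_2 = c_2 + 2.3333·e_1 = (-2.5556, -2.4444, -0.2222).
‖u_2‖ = 3.5434, so e_2 = (-0.7212, -0.6899, -0.0627).
e_1·c_3 = (-0.6667)·(-2) + 0.6667·2 + 0.3333·(-4) = 1.3333; e_2·c_3 = (-0.7212)·(-2) + (-0.6899)·2 + (-0.0627)·(-4) = 0.3136.
u_3 = c_3 − 1.3333·e_1 − 0.3136·e_2 = (-0.8850, 1.3274, -4.4248).
‖u_3‖ = 4.7036, so e_3 = (-0.1881, 0.2822, -0.9407).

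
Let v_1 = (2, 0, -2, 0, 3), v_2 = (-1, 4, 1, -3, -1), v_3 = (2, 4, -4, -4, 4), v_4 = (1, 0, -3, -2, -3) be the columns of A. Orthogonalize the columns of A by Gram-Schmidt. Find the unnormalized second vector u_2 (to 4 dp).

v_1 = (2, 0, -2, 0, 3); ‖v_1‖ = 4.1231, so q_1 = (0.4851, 0.0000, -0.4851, 0.0000, 0.7276).
q_1·v_2 = 0.4851·(-1) + 0.0000·4 + (-0.4851)·1 + 0.0000·(-3) + 0.7276·(-1) = -1.6977.
u_2 = v_2 + 1.6977·q_1 = (-0.1765, 4.0000, 0.1765, -3.0000, 0.2353).

u_2 = (-0.1765, 4.0000, 0.1765, -3.0000, 0.2353)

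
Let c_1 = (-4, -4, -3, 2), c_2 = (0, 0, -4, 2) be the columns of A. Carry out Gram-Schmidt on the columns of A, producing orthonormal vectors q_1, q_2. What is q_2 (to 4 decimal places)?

q_2 = (0.3760, 0.3760, -0.7754, 0.3407)

c_1 = (-4, -4, -3, 2); ‖c_1‖ = 6.7082, so q_1 = (-0.5963, -0.5963, -0.4472, 0.2981).
q_1·c_2 = (-0.5963)·0 + (-0.5963)·0 + (-0.4472)·(-4) + 0.2981·2 = 2.3851.
u_2 = c_2 − 2.3851·q_1 = (1.4222, 1.4222, -2.9333, 1.2889).
‖u_2‖ = 3.7830, so q_2 = (0.3760, 0.3760, -0.7754, 0.3407).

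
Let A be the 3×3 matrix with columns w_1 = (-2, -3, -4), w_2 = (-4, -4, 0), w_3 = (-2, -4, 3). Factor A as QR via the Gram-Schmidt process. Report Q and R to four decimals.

Q = [[-0.3714, -0.6142, 0.6963], [-0.5571, -0.4526, -0.6963], [-0.7428, 0.6465, 0.1741]], R = [[5.3852, 3.7139, 0.7428], [0.0000, 4.2670, 4.9781], [0.0000, 0.0000, 1.9149]]

e_1 = w_1/‖w_1‖ = (-2, -3, -4)/5.3852 = (-0.3714, -0.5571, -0.7428).
r_{12} = e_1·w_2 = 3.7139.
u_2 = w_2 − 3.7139·e_1 = (-2.6207, -1.9310, 2.7586).
‖u_2‖ = 4.2670, so e_2 = (-0.6142, -0.4526, 0.6465).
r_{13} = e_1·w_3 = 0.7428; r_{23} = e_2·w_3 = 4.9781.
u_3 = w_3 − 0.7428·e_1 − 4.9781·e_2 = (1.3333, -1.3333, 0.3333).
‖u_3‖ = 1.9149, so e_3 = (0.6963, -0.6963, 0.1741).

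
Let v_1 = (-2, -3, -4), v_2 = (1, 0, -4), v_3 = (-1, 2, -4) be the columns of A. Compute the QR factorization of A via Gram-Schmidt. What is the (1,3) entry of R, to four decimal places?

e_1 = v_1/‖v_1‖ = (-2, -3, -4)/5.3852 = (-0.3714, -0.5571, -0.7428).
r_{13} = e_1·v_3 = 2.2283.

r_{13} = 2.2283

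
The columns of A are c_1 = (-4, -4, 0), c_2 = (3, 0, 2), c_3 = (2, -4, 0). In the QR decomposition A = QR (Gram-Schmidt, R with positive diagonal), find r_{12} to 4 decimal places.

e_1 = c_1/‖c_1‖ = (-4, -4, 0)/5.6569 = (-0.7071, -0.7071, 0.0000).
r_{12} = e_1·c_2 = -2.1213.

r_{12} = -2.1213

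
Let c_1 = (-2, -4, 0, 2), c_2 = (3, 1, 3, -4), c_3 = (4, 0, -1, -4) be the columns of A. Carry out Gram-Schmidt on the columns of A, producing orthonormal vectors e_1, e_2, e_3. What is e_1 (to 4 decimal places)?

c_1 = (-2, -4, 0, 2); ‖c_1‖ = 4.8990, so e_1 = (-0.4082, -0.8165, 0.0000, 0.4082).

e_1 = (-0.4082, -0.8165, 0.0000, 0.4082)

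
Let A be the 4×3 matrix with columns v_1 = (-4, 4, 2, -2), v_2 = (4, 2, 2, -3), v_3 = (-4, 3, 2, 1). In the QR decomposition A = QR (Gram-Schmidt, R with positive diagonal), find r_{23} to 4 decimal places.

v_1 = (-4, 4, 2, -2); ‖v_1‖ = 6.3246, so q_1 = (-0.6325, 0.6325, 0.3162, -0.3162).
q_1·v_2 = (-0.6325)·4 + 0.6325·2 + 0.3162·2 + (-0.3162)·(-3) = 0.3162.
u_2 = v_2 − 0.3162·q_1 = (4.2000, 1.8000, 1.9000, -2.9000).
‖u_2‖ = 5.7359, so q_2 = (0.7322, 0.3138, 0.3312, -0.5056).
r_{23} = q_2·v_3 = -1.8306.

r_{23} = -1.8306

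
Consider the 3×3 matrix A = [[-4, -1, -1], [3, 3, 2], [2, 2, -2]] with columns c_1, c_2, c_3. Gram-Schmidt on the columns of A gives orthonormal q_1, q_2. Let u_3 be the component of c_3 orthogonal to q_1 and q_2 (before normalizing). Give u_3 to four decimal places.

u_3 = (0.0000, 1.5385, -2.3077)

q_1 = c_1/‖c_1‖ = (-4, 3, 2)/5.3852 = (-0.7428, 0.5571, 0.3714).
r_{12} = q_1·c_2 = 3.1568.
u_2 = c_2 − 3.1568·q_1 = (1.3448, 1.2414, 0.8276).
‖u_2‖ = 2.0086, so q_2 = (0.6695, 0.6180, 0.4120).
r_{13} = q_1·c_3 = 1.1142; r_{23} = q_2·c_3 = -0.2575.
u_3 = c_3 − 1.1142·q_1 + 0.2575·q_2 = (0.0000, 1.5385, -2.3077).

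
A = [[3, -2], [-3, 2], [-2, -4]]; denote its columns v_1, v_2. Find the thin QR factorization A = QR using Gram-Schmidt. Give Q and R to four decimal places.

q_1 = v_1/‖v_1‖ = (3, -3, -2)/4.6904 = (0.6396, -0.6396, -0.4264).
r_{12} = q_1·v_2 = -0.8528.
u_2 = v_2 + 0.8528·q_1 = (-1.4545, 1.4545, -4.3636).
‖u_2‖ = 4.8242, so q_2 = (-0.3015, 0.3015, -0.9045).

Q = [[0.6396, -0.3015], [-0.6396, 0.3015], [-0.4264, -0.9045]], R = [[4.6904, -0.8528], [0.0000, 4.8242]]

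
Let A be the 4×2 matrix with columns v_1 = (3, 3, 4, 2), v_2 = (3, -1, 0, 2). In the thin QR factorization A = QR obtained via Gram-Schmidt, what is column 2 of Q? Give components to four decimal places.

e_2 = (0.6556, -0.5307, -0.3122, 0.4371)

v_1 = (3, 3, 4, 2); ‖v_1‖ = 6.1644, so e_1 = (0.4867, 0.4867, 0.6489, 0.3244).
e_1·v_2 = 0.4867·3 + 0.4867·(-1) + 0.6489·0 + 0.3244·2 = 1.6222.
u_2 = v_2 − 1.6222·e_1 = (2.2105, -1.7895, -1.0526, 1.4737).
‖u_2‖ = 3.3717, so e_2 = (0.6556, -0.5307, -0.3122, 0.4371).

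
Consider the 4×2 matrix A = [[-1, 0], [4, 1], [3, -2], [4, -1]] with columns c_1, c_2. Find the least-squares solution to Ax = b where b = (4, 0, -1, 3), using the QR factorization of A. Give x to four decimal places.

x = (0.1111, -0.0556)

c_1 = (-1, 4, 3, 4); ‖c_1‖ = 6.4807, so q_1 = (-0.1543, 0.6172, 0.4629, 0.6172).
q_1·c_2 = (-0.1543)·0 + 0.6172·1 + 0.4629·(-2) + 0.6172·(-1) = -0.9258.
u_2 = c_2 + 0.9258·q_1 = (-0.1429, 1.5714, -1.5714, -0.4286).
‖u_2‖ = 2.2678, so q_2 = (-0.0630, 0.6929, -0.6929, -0.1890).
Qᵀb = (0.7715, -0.1260).
Back-substitute: x_2 = -0.1260/2.2678 = -0.0556.
x_1 = (0.7715 + 0.9258·(-0.0556))/6.4807 = 0.1111.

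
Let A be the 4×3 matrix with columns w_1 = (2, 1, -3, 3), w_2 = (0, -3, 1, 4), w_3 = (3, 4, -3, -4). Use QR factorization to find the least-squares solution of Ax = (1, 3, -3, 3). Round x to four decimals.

x = (1.5956, -1.3360, -0.8117)

w_1 = (2, 1, -3, 3); ‖w_1‖ = 4.7958, so q_1 = (0.4170, 0.2085, -0.6255, 0.6255).
q_1·w_2 = 0.4170·0 + 0.2085·(-3) + (-0.6255)·1 + 0.6255·4 = 1.2511.
u_2 = w_2 − 1.2511·q_1 = (-0.5217, -3.2609, 1.7826, 3.2174).
‖u_2‖ = 4.9432, so q_2 = (-0.1055, -0.6597, 0.3606, 0.6509).
q_1·w_3 = 0.4170·3 + 0.2085·4 + (-0.6255)·(-3) + 0.6255·(-4) = 1.4596; q_2·w_3 = (-0.1055)·3 + (-0.6597)·4 + 0.3606·(-3) + 0.6509·(-4) = -6.6407.
u_3 = w_3 − 1.4596·q_1 + 6.6407·q_2 = (1.6904, -0.6851, 0.3078, -0.5907).
‖u_3‖ = 1.9418, so q_3 = (0.8705, -0.3528, 0.1585, -0.3042).
Qᵀb = (4.7958, -1.2138, -1.5761).
Back-substitute: x_3 = -1.5761/1.9418 = -0.8117.
x_2 = (-1.2138 + 6.6407·(-0.8117))/4.9432 = -1.3360.
x_1 = (4.7958 − 1.2511·(-1.3360) − 1.4596·(-0.8117))/4.7958 = 1.5956.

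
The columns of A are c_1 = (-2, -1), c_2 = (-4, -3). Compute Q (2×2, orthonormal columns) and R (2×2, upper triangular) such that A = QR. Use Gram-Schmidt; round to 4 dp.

Q = [[-0.8944, 0.4472], [-0.4472, -0.8944]], R = [[2.2361, 4.9193], [0.0000, 0.8944]]

c_1 = (-2, -1); ‖c_1‖ = 2.2361, so e_1 = (-0.8944, -0.4472).
e_1·c_2 = (-0.8944)·(-4) + (-0.4472)·(-3) = 4.9193.
u_2 = c_2 − 4.9193·e_1 = (0.4000, -0.8000).
‖u_2‖ = 0.8944, so e_2 = (0.4472, -0.8944).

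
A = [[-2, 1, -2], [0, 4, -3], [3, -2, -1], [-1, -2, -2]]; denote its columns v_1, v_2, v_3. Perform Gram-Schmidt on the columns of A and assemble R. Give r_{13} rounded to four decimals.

v_1 = (-2, 0, 3, -1); ‖v_1‖ = 3.7417, so q_1 = (-0.5345, 0.0000, 0.8018, -0.2673).
r_{13} = q_1·v_3 = 0.8018.

r_{13} = 0.8018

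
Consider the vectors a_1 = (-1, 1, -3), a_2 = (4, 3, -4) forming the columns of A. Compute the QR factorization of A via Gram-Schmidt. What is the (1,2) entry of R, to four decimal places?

r_{12} = 3.3166

a_1 = (-1, 1, -3); ‖a_1‖ = 3.3166, so q_1 = (-0.3015, 0.3015, -0.9045).
r_{12} = q_1·a_2 = 3.3166.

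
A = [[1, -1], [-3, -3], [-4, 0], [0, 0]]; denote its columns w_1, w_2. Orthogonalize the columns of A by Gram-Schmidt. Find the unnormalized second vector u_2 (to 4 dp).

u_2 = (-1.3077, -2.0769, 1.2308, 0.0000)

w_1 = (1, -3, -4, 0); ‖w_1‖ = 5.0990, so q_1 = (0.1961, -0.5883, -0.7845, 0.0000).
q_1·w_2 = 0.1961·(-1) + (-0.5883)·(-3) + (-0.7845)·0 + 0.0000·0 = 1.5689.
u_2 = w_2 − 1.5689·q_1 = (-1.3077, -2.0769, 1.2308, 0.0000).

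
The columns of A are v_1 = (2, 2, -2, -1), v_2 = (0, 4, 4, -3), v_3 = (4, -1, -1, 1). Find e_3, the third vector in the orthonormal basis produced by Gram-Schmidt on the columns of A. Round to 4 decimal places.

v_1 = (2, 2, -2, -1); ‖v_1‖ = 3.6056, so e_1 = (0.5547, 0.5547, -0.5547, -0.2774).
e_1·v_2 = 0.5547·0 + 0.5547·4 + (-0.5547)·4 + (-0.2774)·(-3) = 0.8321.
u_2 = v_2 − 0.8321·e_1 = (-0.4615, 3.5385, 4.4615, -2.7692).
‖u_2‖ = 6.3488, so e_2 = (-0.0727, 0.5573, 0.7027, -0.4362).
e_1·v_3 = 0.5547·4 + 0.5547·(-1) + (-0.5547)·(-1) + (-0.2774)·1 = 1.9415; e_2·v_3 = (-0.0727)·4 + 0.5573·(-1) + 0.7027·(-1) + (-0.4362)·1 = -1.9870.
u_3 = v_3 − 1.9415·e_1 + 1.9870·e_2 = (2.7786, -0.9695, 1.4733, 0.6718).
‖u_3‖ = 3.3589, so e_3 = (0.8272, -0.2886, 0.4386, 0.2000).

e_3 = (0.8272, -0.2886, 0.4386, 0.2000)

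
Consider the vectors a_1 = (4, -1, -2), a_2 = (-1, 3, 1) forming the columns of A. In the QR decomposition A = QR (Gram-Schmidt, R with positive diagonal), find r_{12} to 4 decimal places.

r_{12} = -1.9640

a_1 = (4, -1, -2); ‖a_1‖ = 4.5826, so q_1 = (0.8729, -0.2182, -0.4364).
r_{12} = q_1·a_2 = -1.9640.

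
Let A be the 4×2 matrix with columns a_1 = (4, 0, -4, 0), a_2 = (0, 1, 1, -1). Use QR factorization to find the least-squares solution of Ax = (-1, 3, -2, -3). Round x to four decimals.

a_1 = (4, 0, -4, 0); ‖a_1‖ = 5.6569, so e_1 = (0.7071, 0.0000, -0.7071, 0.0000).
e_1·a_2 = 0.7071·0 + 0.0000·1 + (-0.7071)·1 + 0.0000·(-1) = -0.7071.
u_2 = a_2 + 0.7071·e_1 = (0.5000, 1.0000, 0.5000, -1.0000).
‖u_2‖ = 1.5811, so e_2 = (0.3162, 0.6325, 0.3162, -0.6325).
Qᵀb = (0.7071, 2.8460).
Back-substitute: x_2 = 2.8460/1.5811 = 1.8000.
x_1 = (0.7071 + 0.7071·1.8000)/5.6569 = 0.3500.

x = (0.3500, 1.8000)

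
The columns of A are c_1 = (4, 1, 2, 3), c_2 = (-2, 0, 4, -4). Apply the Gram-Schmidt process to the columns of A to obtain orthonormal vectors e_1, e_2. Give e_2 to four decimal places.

e_2 = (-0.0716, 0.0716, 0.8593, -0.5013)

c_1 = (4, 1, 2, 3); ‖c_1‖ = 5.4772, so e_1 = (0.7303, 0.1826, 0.3651, 0.5477).
e_1·c_2 = 0.7303·(-2) + 0.1826·0 + 0.3651·4 + 0.5477·(-4) = -2.1909.
u_2 = c_2 + 2.1909·e_1 = (-0.4000, 0.4000, 4.8000, -2.8000).
‖u_2‖ = 5.5857, so e_2 = (-0.0716, 0.0716, 0.8593, -0.5013).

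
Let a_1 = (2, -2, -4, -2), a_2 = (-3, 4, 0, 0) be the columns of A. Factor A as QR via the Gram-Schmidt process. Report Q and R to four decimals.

q_1 = a_1/‖a_1‖ = (2, -2, -4, -2)/5.2915 = (0.3780, -0.3780, -0.7559, -0.3780).
r_{12} = q_1·a_2 = -2.6458.
u_2 = a_2 + 2.6458·q_1 = (-2.0000, 3.0000, -2.0000, -1.0000).
‖u_2‖ = 4.2426, so q_2 = (-0.4714, 0.7071, -0.4714, -0.2357).

Q = [[0.3780, -0.4714], [-0.3780, 0.7071], [-0.7559, -0.4714], [-0.3780, -0.2357]], R = [[5.2915, -2.6458], [0.0000, 4.2426]]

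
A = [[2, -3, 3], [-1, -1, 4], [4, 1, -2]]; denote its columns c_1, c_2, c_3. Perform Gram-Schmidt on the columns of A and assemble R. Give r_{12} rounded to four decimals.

r_{12} = -0.2182

c_1 = (2, -1, 4); ‖c_1‖ = 4.5826, so q_1 = (0.4364, -0.2182, 0.8729).
r_{12} = q_1·c_2 = -0.2182.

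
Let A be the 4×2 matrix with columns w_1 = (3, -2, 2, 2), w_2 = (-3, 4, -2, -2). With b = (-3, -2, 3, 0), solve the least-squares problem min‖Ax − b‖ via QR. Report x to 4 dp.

q_1 = w_1/‖w_1‖ = (3, -2, 2, 2)/4.5826 = (0.6547, -0.4364, 0.4364, 0.4364).
r_{12} = q_1·w_2 = -5.4554.
u_2 = w_2 + 5.4554·q_1 = (0.5714, 1.6190, 0.3810, 0.3810).
‖u_2‖ = 1.7995, so q_2 = (0.3176, 0.8997, 0.2117, 0.2117).
Qᵀb = (0.2182, -2.1170).
Back-substitute: x_2 = -2.1170/1.7995 = -1.1765.
x_1 = (0.2182 + 5.4554·(-1.1765))/4.5826 = -1.3529.

x = (-1.3529, -1.1765)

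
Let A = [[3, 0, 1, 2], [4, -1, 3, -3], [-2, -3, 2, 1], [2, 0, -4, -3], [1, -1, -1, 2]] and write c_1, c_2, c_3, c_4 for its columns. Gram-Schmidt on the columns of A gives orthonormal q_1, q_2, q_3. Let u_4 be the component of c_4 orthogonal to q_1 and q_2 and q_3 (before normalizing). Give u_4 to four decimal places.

c_1 = (3, 4, -2, 2, 1); ‖c_1‖ = 5.8310, so q_1 = (0.5145, 0.6860, -0.3430, 0.3430, 0.1715).
q_1·c_2 = 0.5145·0 + 0.6860·(-1) + (-0.3430)·(-3) + 0.3430·0 + 0.1715·(-1) = 0.1715.
u_2 = c_2 − 0.1715·q_1 = (-0.0882, -1.1176, -2.9412, -0.0588, -1.0294).
‖u_2‖ = 3.3122, so q_2 = (-0.0266, -0.3374, -0.8880, -0.0178, -0.3108).
q_1·c_3 = 0.5145·1 + 0.6860·3 + (-0.3430)·2 + 0.3430·(-4) + 0.1715·(-1) = 0.3430; q_2·c_3 = (-0.0266)·1 + (-0.3374)·3 + (-0.8880)·2 + (-0.0178)·(-4) + (-0.3108)·(-1) = -2.4331.
u_3 = c_3 − 0.3430·q_1 + 2.4331·q_2 = (0.7587, 1.9437, -0.0429, -4.1609, -1.8150).
‖u_3‖ = 4.9962, so q_3 = (0.1519, 0.3890, -0.0086, -0.8328, -0.3633).
q_1·c_4 = 0.5145·2 + 0.6860·(-3) + (-0.3430)·1 + 0.3430·(-3) + 0.1715·2 = -2.0580; q_2·c_4 = (-0.0266)·2 + (-0.3374)·(-3) + (-0.8880)·1 + (-0.0178)·(-3) + (-0.3108)·2 = -0.4973; q_3·c_4 = 0.1519·2 + 0.3890·(-3) + (-0.0086)·1 + (-0.8328)·(-3) + (-0.3633)·2 = 0.8999.
u_4 = c_4 + 2.0580·q_1 + 0.4973·q_2 − 0.8999·q_3 = (2.9089, -2.1061, -0.1397, -1.5535, 2.5253).

u_4 = (2.9089, -2.1061, -0.1397, -1.5535, 2.5253)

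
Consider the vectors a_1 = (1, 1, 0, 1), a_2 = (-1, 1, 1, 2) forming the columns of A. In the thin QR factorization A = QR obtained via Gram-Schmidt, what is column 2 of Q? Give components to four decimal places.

a_1 = (1, 1, 0, 1); ‖a_1‖ = 1.7321, so q_1 = (0.5774, 0.5774, 0.0000, 0.5774).
q_1·a_2 = 0.5774·(-1) + 0.5774·1 + 0.0000·1 + 0.5774·2 = 1.1547.
u_2 = a_2 − 1.1547·q_1 = (-1.6667, 0.3333, 1.0000, 1.3333).
‖u_2‖ = 2.3805, so q_2 = (-0.7001, 0.1400, 0.4201, 0.5601).

q_2 = (-0.7001, 0.1400, 0.4201, 0.5601)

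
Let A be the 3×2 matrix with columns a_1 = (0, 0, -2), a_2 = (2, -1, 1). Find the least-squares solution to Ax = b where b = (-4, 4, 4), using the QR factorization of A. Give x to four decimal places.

x = (-3.2000, -2.4000)

a_1 = (0, 0, -2); ‖a_1‖ = 2.0000, so q_1 = (0.0000, 0.0000, -1.0000).
q_1·a_2 = 0.0000·2 + 0.0000·(-1) + (-1.0000)·1 = -1.0000.
u_2 = a_2 + 1.0000·q_1 = (2.0000, -1.0000, 0.0000).
‖u_2‖ = 2.2361, so q_2 = (0.8944, -0.4472, 0.0000).
Qᵀb = (-4.0000, -5.3666).
Back-substitute: x_2 = -5.3666/2.2361 = -2.4000.
x_1 = (-4.0000 + 1.0000·(-2.4000))/2.0000 = -3.2000.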